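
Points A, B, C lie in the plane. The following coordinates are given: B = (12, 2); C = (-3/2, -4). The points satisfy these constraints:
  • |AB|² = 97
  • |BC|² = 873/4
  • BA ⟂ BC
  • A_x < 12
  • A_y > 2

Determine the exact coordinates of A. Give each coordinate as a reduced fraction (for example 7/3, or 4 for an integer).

1. A_x = 8  [[BA ⟂ BC ⇒ -27/2x-6y+174=0] ∩ [|A−(12, 2)|²=97]]
2. A_y = 11  [[BA ⟂ BC ⇒ -27/2x-6y+174=0] ∩ [|A−(12, 2)|²=97]]
   so A = (8, 11)

A = (8, 11)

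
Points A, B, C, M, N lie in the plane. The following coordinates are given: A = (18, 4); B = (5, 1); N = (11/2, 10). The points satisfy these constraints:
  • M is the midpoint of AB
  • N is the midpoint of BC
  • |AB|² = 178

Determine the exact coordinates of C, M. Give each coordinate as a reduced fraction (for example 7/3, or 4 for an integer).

1. M_x = 23/2  [2·M = A+B = (18, 4)+(5, 1)]
2. M_y = 5/2  [2·M = A+B = (18, 4)+(5, 1)]
   so M = (23/2, 5/2)
3. C_x = 6  [C = 2·N−B = 2·(11/2, 10)−(5, 1)]
4. C_y = 19  [C = 2·N−B = 2·(11/2, 10)−(5, 1)]
   so C = (6, 19)

C = (6, 19)
M = (23/2, 5/2)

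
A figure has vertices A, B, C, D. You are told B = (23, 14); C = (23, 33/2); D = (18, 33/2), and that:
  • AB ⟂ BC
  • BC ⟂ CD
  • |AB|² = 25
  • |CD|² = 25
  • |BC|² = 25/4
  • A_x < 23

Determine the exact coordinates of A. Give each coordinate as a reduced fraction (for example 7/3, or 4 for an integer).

A = (18, 14)

1. A_x = 18  [[AB ⟂ BC ⇒ -5/2y+35=0] ∩ [|A−(23, 14)|²=25]]
2. A_y = 14  [[AB ⟂ BC ⇒ -5/2y+35=0] ∩ [|A−(23, 14)|²=25]]
   so A = (18, 14)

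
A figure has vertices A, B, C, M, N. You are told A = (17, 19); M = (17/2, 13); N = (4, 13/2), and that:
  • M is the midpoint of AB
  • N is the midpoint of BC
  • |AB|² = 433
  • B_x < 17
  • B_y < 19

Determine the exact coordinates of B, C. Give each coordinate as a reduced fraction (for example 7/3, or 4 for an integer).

1. B_x = 0  [B = 2·M−A = 2·(17/2, 13)−(17, 19)]
2. B_y = 7  [B = 2·M−A = 2·(17/2, 13)−(17, 19)]
   so B = (0, 7)
3. C_x = 8  [C = 2·N−B = 2·(4, 13/2)−(0, 7)]
4. C_y = 6  [C = 2·N−B = 2·(4, 13/2)−(0, 7)]
   so C = (8, 6)

B = (0, 7)
C = (8, 6)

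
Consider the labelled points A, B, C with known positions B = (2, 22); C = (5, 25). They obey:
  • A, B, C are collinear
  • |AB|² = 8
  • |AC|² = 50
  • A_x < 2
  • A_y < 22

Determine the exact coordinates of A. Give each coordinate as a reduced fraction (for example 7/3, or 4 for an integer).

1. A_x = 0  [[A, B, C are collinear ⇒ -3x+3y-60=0] ∩ [|A−(2, 22)|²=8]]
2. A_y = 20  [[A, B, C are collinear ⇒ -3x+3y-60=0] ∩ [|A−(2, 22)|²=8]]
   so A = (0, 20)

A = (0, 20)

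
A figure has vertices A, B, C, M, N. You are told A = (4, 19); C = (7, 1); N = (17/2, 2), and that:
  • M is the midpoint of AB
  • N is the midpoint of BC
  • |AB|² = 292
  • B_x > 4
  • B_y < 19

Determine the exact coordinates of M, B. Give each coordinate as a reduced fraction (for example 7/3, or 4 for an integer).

M = (7, 11)
B = (10, 3)

1. B_x = 10  [B = 2·N−C = 2·(17/2, 2)−(7, 1)]
2. B_y = 3  [B = 2·N−C = 2·(17/2, 2)−(7, 1)]
   so B = (10, 3)
3. M_x = 7  [2·M = A+B = (4, 19)+(10, 3)]
4. M_y = 11  [2·M = A+B = (4, 19)+(10, 3)]
   so M = (7, 11)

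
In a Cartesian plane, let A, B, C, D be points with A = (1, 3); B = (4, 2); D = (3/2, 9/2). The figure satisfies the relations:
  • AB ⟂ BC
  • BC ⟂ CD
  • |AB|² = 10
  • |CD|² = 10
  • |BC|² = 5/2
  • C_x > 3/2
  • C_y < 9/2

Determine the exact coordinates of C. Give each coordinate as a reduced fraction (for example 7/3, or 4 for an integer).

C = (9/2, 7/2)

1. C_x = 9/2  [[AB ⟂ BC ⇒ 3x-1y-10=0] ∩ [|C−(3/2, 9/2)|²=10]]
2. C_y = 7/2  [[AB ⟂ BC ⇒ 3x-1y-10=0] ∩ [|C−(3/2, 9/2)|²=10]]
   so C = (9/2, 7/2)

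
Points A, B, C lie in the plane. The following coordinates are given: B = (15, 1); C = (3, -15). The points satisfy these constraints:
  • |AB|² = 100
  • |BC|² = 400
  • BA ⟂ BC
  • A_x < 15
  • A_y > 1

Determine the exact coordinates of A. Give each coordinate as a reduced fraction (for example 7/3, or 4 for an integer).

A = (7, 7)

1. A_x = 7  [[BA ⟂ BC ⇒ -12x-16y+196=0] ∩ [|A−(15, 1)|²=100]]
2. A_y = 7  [[BA ⟂ BC ⇒ -12x-16y+196=0] ∩ [|A−(15, 1)|²=100]]
   so A = (7, 7)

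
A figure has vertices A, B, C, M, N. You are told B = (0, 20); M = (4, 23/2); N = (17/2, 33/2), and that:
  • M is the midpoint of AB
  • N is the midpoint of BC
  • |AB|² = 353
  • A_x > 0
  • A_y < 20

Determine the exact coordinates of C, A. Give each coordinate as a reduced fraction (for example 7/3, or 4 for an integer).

1. A_x = 8  [A = 2·M−B = 2·(4, 23/2)−(0, 20)]
2. A_y = 3  [A = 2·M−B = 2·(4, 23/2)−(0, 20)]
   so A = (8, 3)
3. C_x = 17  [C = 2·N−B = 2·(17/2, 33/2)−(0, 20)]
4. C_y = 13  [C = 2·N−B = 2·(17/2, 33/2)−(0, 20)]
   so C = (17, 13)

C = (17, 13)
A = (8, 3)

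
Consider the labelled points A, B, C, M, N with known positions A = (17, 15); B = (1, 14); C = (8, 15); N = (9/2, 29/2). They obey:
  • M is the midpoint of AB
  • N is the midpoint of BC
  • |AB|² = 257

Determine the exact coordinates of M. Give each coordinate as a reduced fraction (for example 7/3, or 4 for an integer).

1. M_x = 9  [2·M = A+B = (17, 15)+(1, 14)]
2. M_y = 29/2  [2·M = A+B = (17, 15)+(1, 14)]
   so M = (9, 29/2)

M = (9, 29/2)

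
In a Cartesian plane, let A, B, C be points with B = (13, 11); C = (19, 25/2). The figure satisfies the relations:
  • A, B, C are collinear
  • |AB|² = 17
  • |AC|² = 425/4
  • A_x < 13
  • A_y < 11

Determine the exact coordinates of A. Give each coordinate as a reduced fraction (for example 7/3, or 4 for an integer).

A = (9, 10)

1. A_x = 9  [[A, B, C are collinear ⇒ -3/2x+6y-93/2=0] ∩ [|A−(13, 11)|²=17]]
2. A_y = 10  [[A, B, C are collinear ⇒ -3/2x+6y-93/2=0] ∩ [|A−(13, 11)|²=17]]
   so A = (9, 10)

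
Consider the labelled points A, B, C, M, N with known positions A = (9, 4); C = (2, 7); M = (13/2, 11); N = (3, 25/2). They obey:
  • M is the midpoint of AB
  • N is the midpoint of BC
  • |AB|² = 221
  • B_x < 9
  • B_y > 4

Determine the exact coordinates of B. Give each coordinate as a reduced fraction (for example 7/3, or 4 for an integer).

B = (4, 18)

1. B_x = 4  [B = 2·M−A = 2·(13/2, 11)−(9, 4)]
2. B_y = 18  [B = 2·M−A = 2·(13/2, 11)−(9, 4)]
   so B = (4, 18)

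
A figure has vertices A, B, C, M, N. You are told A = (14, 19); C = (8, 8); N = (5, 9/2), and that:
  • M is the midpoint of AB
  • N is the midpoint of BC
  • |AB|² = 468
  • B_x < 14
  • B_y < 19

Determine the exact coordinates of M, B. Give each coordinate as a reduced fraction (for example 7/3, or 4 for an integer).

1. B_x = 2  [B = 2·N−C = 2·(5, 9/2)−(8, 8)]
2. B_y = 1  [B = 2·N−C = 2·(5, 9/2)−(8, 8)]
   so B = (2, 1)
3. M_x = 8  [2·M = A+B = (14, 19)+(2, 1)]
4. M_y = 10  [2·M = A+B = (14, 19)+(2, 1)]
   so M = (8, 10)

M = (8, 10)
B = (2, 1)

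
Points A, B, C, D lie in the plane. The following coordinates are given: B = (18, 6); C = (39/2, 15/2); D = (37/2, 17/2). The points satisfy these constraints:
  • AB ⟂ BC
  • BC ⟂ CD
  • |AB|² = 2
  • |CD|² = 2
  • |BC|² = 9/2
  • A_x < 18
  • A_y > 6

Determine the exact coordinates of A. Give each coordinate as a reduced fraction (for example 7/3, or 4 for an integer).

1. A_x = 17  [[AB ⟂ BC ⇒ -3/2x-3/2y+36=0] ∩ [|A−(18, 6)|²=2]]
2. A_y = 7  [[AB ⟂ BC ⇒ -3/2x-3/2y+36=0] ∩ [|A−(18, 6)|²=2]]
   so A = (17, 7)

A = (17, 7)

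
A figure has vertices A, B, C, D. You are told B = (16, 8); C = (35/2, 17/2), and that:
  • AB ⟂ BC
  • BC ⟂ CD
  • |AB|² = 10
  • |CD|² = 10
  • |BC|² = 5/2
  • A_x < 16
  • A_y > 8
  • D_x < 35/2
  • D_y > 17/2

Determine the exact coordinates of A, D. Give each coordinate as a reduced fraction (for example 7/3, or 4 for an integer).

A = (15, 11)
D = (33/2, 23/2)

1. A_x = 15  [[AB ⟂ BC ⇒ -3/2x-1/2y+28=0] ∩ [|A−(16, 8)|²=10]]
2. A_y = 11  [[AB ⟂ BC ⇒ -3/2x-1/2y+28=0] ∩ [|A−(16, 8)|²=10]]
   so A = (15, 11)
3. D_x = 33/2  [[BC ⟂ CD ⇒ 3/2x+1/2y-61/2=0] ∩ [|D−(35/2, 17/2)|²=10]]
4. D_y = 23/2  [[BC ⟂ CD ⇒ 3/2x+1/2y-61/2=0] ∩ [|D−(35/2, 17/2)|²=10]]
   so D = (33/2, 23/2)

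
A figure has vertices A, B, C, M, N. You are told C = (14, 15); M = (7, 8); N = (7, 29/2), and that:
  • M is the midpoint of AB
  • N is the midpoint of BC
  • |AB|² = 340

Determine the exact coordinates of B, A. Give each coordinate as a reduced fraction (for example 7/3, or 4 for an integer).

1. B_x = 0  [B = 2·N−C = 2·(7, 29/2)−(14, 15)]
2. B_y = 14  [B = 2·N−C = 2·(7, 29/2)−(14, 15)]
   so B = (0, 14)
3. A_x = 14  [A = 2·M−B = 2·(7, 8)−(0, 14)]
4. A_y = 2  [A = 2·M−B = 2·(7, 8)−(0, 14)]
   so A = (14, 2)

B = (0, 14)
A = (14, 2)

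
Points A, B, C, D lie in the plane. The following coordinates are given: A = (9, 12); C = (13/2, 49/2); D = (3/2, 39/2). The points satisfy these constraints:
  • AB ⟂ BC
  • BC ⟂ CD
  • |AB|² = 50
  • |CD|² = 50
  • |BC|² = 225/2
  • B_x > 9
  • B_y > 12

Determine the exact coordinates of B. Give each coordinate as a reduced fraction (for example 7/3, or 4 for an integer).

1. B_x = 14  [[BC ⟂ CD ⇒ 5x+5y-155=0] ∩ [|B−(9, 12)|²=50]]
2. B_y = 17  [[BC ⟂ CD ⇒ 5x+5y-155=0] ∩ [|B−(9, 12)|²=50]]
   so B = (14, 17)

B = (14, 17)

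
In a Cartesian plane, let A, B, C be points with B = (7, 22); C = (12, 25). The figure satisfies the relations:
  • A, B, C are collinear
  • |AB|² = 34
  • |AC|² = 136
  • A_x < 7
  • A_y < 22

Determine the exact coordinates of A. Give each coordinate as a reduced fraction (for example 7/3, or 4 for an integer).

A = (2, 19)

1. A_x = 2  [[A, B, C are collinear ⇒ -3x+5y-89=0] ∩ [|A−(7, 22)|²=34]]
2. A_y = 19  [[A, B, C are collinear ⇒ -3x+5y-89=0] ∩ [|A−(7, 22)|²=34]]
   so A = (2, 19)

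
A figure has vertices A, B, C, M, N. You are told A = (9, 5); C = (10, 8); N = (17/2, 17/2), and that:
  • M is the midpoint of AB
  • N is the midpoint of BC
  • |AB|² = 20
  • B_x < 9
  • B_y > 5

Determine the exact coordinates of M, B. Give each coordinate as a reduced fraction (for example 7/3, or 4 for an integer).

M = (8, 7)
B = (7, 9)

1. B_x = 7  [B = 2·N−C = 2·(17/2, 17/2)−(10, 8)]
2. B_y = 9  [B = 2·N−C = 2·(17/2, 17/2)−(10, 8)]
   so B = (7, 9)
3. M_x = 8  [2·M = A+B = (9, 5)+(7, 9)]
4. M_y = 7  [2·M = A+B = (9, 5)+(7, 9)]
   so M = (8, 7)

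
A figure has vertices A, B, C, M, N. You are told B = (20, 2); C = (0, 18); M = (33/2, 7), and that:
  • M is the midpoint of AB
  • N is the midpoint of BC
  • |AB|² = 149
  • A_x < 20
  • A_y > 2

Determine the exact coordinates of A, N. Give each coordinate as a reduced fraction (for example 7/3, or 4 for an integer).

1. A_x = 13  [A = 2·M−B = 2·(33/2, 7)−(20, 2)]
2. A_y = 12  [A = 2·M−B = 2·(33/2, 7)−(20, 2)]
   so A = (13, 12)
3. N_x = 10  [2·N = B+C = (20, 2)+(0, 18)]
4. N_y = 10  [2·N = B+C = (20, 2)+(0, 18)]
   so N = (10, 10)

A = (13, 12)
N = (10, 10)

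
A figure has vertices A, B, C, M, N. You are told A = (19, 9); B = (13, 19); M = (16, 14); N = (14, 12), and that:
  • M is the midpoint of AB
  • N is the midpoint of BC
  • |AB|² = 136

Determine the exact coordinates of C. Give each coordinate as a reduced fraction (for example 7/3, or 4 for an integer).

C = (15, 5)

1. C_x = 15  [C = 2·N−B = 2·(14, 12)−(13, 19)]
2. C_y = 5  [C = 2·N−B = 2·(14, 12)−(13, 19)]
   so C = (15, 5)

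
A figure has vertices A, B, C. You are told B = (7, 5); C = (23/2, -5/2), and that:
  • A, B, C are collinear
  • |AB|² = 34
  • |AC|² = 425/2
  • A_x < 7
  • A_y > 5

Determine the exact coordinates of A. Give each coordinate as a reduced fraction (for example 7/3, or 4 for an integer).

1. A_x = 4  [[A, B, C are collinear ⇒ 15/2x+9/2y-75=0] ∩ [|A−(7, 5)|²=34]]
2. A_y = 10  [[A, B, C are collinear ⇒ 15/2x+9/2y-75=0] ∩ [|A−(7, 5)|²=34]]
   so A = (4, 10)

A = (4, 10)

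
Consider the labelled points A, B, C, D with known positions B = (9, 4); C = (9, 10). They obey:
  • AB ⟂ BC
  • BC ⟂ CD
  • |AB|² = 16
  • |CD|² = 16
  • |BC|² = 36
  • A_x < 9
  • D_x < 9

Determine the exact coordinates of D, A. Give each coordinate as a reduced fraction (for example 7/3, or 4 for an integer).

1. D_x = 5  [[BC ⟂ CD ⇒ 6y-60=0] ∩ [|D−(9, 10)|²=16]]
2. D_y = 10  [[BC ⟂ CD ⇒ 6y-60=0] ∩ [|D−(9, 10)|²=16]]
   so D = (5, 10)
3. A_x = 5  [[AB ⟂ BC ⇒ -6y+24=0] ∩ [|A−(9, 4)|²=16]]
4. A_y = 4  [[AB ⟂ BC ⇒ -6y+24=0] ∩ [|A−(9, 4)|²=16]]
   so A = (5, 4)

D = (5, 10)
A = (5, 4)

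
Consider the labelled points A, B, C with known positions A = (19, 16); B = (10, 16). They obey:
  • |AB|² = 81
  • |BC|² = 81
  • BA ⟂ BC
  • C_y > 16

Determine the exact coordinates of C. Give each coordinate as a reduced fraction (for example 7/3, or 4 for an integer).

1. C_x = 10  [[BA ⟂ BC ⇒ 9x-90=0] ∩ [|C−(10, 16)|²=81]]
2. C_y = 25  [[BA ⟂ BC ⇒ 9x-90=0] ∩ [|C−(10, 16)|²=81]]
   so C = (10, 25)

C = (10, 25)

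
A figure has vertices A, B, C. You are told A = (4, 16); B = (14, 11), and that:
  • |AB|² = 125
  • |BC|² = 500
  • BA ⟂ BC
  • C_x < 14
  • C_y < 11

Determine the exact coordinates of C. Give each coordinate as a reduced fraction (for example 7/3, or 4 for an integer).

C = (4, -9)

1. C_x = 4  [[BA ⟂ BC ⇒ -10x+5y+85=0] ∩ [|C−(14, 11)|²=500]]
2. C_y = -9  [[BA ⟂ BC ⇒ -10x+5y+85=0] ∩ [|C−(14, 11)|²=500]]
   so C = (4, -9)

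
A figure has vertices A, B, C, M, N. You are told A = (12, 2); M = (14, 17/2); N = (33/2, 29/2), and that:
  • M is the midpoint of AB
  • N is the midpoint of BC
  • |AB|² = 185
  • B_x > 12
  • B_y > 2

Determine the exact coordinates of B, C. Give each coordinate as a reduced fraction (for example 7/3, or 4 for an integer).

1. B_x = 16  [B = 2·M−A = 2·(14, 17/2)−(12, 2)]
2. B_y = 15  [B = 2·M−A = 2·(14, 17/2)−(12, 2)]
   so B = (16, 15)
3. C_x = 17  [C = 2·N−B = 2·(33/2, 29/2)−(16, 15)]
4. C_y = 14  [C = 2·N−B = 2·(33/2, 29/2)−(16, 15)]
   so C = (17, 14)

B = (16, 15)
C = (17, 14)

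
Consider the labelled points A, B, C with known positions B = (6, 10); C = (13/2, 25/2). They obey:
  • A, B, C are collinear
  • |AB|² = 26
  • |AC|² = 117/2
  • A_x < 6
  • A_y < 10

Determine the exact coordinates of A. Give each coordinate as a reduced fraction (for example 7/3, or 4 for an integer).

A = (5, 5)

1. A_x = 5  [[A, B, C are collinear ⇒ -5/2x+1/2y+10=0] ∩ [|A−(6, 10)|²=26]]
2. A_y = 5  [[A, B, C are collinear ⇒ -5/2x+1/2y+10=0] ∩ [|A−(6, 10)|²=26]]
   so A = (5, 5)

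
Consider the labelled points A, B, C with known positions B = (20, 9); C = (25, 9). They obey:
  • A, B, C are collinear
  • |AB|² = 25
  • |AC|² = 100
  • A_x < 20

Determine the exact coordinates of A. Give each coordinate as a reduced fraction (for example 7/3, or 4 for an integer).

1. A_x = 15  [[A, B, C are collinear ⇒ 5y-45=0] ∩ [|A−(20, 9)|²=25]]
2. A_y = 9  [[A, B, C are collinear ⇒ 5y-45=0] ∩ [|A−(20, 9)|²=25]]
   so A = (15, 9)

A = (15, 9)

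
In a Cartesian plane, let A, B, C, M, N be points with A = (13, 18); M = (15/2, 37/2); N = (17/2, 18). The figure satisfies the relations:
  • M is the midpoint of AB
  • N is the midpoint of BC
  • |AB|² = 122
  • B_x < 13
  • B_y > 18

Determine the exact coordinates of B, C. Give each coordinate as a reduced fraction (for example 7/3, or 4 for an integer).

1. B_x = 2  [B = 2·M−A = 2·(15/2, 37/2)−(13, 18)]
2. B_y = 19  [B = 2·M−A = 2·(15/2, 37/2)−(13, 18)]
   so B = (2, 19)
3. C_x = 15  [C = 2·N−B = 2·(17/2, 18)−(2, 19)]
4. C_y = 17  [C = 2·N−B = 2·(17/2, 18)−(2, 19)]
   so C = (15, 17)

B = (2, 19)
C = (15, 17)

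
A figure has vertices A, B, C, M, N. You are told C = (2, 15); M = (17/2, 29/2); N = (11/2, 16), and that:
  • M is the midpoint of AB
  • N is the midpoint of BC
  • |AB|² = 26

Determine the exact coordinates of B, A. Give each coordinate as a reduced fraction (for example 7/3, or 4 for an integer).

1. B_x = 9  [B = 2·N−C = 2·(11/2, 16)−(2, 15)]
2. B_y = 17  [B = 2·N−C = 2·(11/2, 16)−(2, 15)]
   so B = (9, 17)
3. A_x = 8  [A = 2·M−B = 2·(17/2, 29/2)−(9, 17)]
4. A_y = 12  [A = 2·M−B = 2·(17/2, 29/2)−(9, 17)]
   so A = (8, 12)

B = (9, 17)
A = (8, 12)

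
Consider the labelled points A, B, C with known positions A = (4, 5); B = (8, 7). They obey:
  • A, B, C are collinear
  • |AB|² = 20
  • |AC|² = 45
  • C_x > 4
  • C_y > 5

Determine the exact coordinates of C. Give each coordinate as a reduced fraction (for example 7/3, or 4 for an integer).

C = (10, 8)

1. C_x = 10  [[A, B, C are collinear ⇒ -2x+4y-12=0] ∩ [|C−(4, 5)|²=45]]
2. C_y = 8  [[A, B, C are collinear ⇒ -2x+4y-12=0] ∩ [|C−(4, 5)|²=45]]
   so C = (10, 8)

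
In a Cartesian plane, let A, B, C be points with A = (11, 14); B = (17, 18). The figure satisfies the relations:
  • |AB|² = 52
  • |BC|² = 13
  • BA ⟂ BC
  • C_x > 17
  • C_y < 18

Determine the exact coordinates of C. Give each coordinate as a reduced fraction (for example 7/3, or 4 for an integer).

C = (19, 15)

1. C_x = 19  [[BA ⟂ BC ⇒ -6x-4y+174=0] ∩ [|C−(17, 18)|²=13]]
2. C_y = 15  [[BA ⟂ BC ⇒ -6x-4y+174=0] ∩ [|C−(17, 18)|²=13]]
   so C = (19, 15)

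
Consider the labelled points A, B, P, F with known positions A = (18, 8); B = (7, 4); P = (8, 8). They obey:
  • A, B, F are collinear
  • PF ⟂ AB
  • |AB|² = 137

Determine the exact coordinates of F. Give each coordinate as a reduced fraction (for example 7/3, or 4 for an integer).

F = (1256/137, 656/137)

1. F_x = 1256/137  [[A, B, F are collinear ⇒ 4x-11y+16=0] ∩ [PF ⟂ AB ⇒ -11x-4y+120=0]]
2. F_y = 656/137  [[A, B, F are collinear ⇒ 4x-11y+16=0] ∩ [PF ⟂ AB ⇒ -11x-4y+120=0]]
   so F = (1256/137, 656/137)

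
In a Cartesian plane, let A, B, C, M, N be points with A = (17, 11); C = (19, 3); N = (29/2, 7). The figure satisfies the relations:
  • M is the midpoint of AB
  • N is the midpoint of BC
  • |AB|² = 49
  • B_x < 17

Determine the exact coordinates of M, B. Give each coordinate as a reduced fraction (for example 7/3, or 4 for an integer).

M = (27/2, 11)
B = (10, 11)

1. B_x = 10  [B = 2·N−C = 2·(29/2, 7)−(19, 3)]
2. B_y = 11  [B = 2·N−C = 2·(29/2, 7)−(19, 3)]
   so B = (10, 11)
3. M_x = 27/2  [2·M = A+B = (17, 11)+(10, 11)]
4. M_y = 11  [2·M = A+B = (17, 11)+(10, 11)]
   so M = (27/2, 11)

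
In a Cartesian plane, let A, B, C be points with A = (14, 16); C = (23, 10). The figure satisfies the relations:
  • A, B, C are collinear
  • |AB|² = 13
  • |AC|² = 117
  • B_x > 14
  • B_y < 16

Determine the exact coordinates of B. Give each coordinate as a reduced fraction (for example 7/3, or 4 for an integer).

1. B_x = 17  [[A, B, C are collinear ⇒ -6x-9y+228=0] ∩ [|B−(14, 16)|²=13]]
2. B_y = 14  [[A, B, C are collinear ⇒ -6x-9y+228=0] ∩ [|B−(14, 16)|²=13]]
   so B = (17, 14)

B = (17, 14)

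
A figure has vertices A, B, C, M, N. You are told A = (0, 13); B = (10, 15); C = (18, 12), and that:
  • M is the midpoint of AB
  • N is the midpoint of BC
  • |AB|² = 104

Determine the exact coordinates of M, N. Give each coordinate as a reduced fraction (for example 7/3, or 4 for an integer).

1. M_x = 5  [2·M = A+B = (0, 13)+(10, 15)]
2. M_y = 14  [2·M = A+B = (0, 13)+(10, 15)]
   so M = (5, 14)
3. N_x = 14  [2·N = B+C = (10, 15)+(18, 12)]
4. N_y = 27/2  [2·N = B+C = (10, 15)+(18, 12)]
   so N = (14, 27/2)

M = (5, 14)
N = (14, 27/2)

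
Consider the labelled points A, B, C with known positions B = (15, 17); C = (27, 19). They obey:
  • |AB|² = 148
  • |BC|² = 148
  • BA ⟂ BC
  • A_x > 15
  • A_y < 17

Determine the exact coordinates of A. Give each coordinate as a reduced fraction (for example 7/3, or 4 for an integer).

A = (17, 5)

1. A_x = 17  [[BA ⟂ BC ⇒ 12x+2y-214=0] ∩ [|A−(15, 17)|²=148]]
2. A_y = 5  [[BA ⟂ BC ⇒ 12x+2y-214=0] ∩ [|A−(15, 17)|²=148]]
   so A = (17, 5)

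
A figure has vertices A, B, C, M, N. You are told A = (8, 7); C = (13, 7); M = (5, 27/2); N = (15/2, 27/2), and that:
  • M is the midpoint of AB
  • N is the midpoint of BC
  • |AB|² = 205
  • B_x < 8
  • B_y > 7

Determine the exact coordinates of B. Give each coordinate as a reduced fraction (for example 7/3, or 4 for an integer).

1. B_x = 2  [B = 2·M−A = 2·(5, 27/2)−(8, 7)]
2. B_y = 20  [B = 2·M−A = 2·(5, 27/2)−(8, 7)]
   so B = (2, 20)

B = (2, 20)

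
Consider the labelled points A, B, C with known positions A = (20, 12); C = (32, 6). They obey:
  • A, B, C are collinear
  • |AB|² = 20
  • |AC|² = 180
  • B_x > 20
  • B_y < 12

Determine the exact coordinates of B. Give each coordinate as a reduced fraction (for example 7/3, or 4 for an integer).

B = (24, 10)

1. B_x = 24  [[A, B, C are collinear ⇒ -6x-12y+264=0] ∩ [|B−(20, 12)|²=20]]
2. B_y = 10  [[A, B, C are collinear ⇒ -6x-12y+264=0] ∩ [|B−(20, 12)|²=20]]
   so B = (24, 10)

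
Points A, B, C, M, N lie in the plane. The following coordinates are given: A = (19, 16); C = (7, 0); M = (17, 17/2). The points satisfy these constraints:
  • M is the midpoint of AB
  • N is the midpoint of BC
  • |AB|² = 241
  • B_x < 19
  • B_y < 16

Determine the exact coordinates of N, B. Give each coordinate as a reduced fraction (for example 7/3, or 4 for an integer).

1. B_x = 15  [B = 2·M−A = 2·(17, 17/2)−(19, 16)]
2. B_y = 1  [B = 2·M−A = 2·(17, 17/2)−(19, 16)]
   so B = (15, 1)
3. N_x = 11  [2·N = B+C = (15, 1)+(7, 0)]
4. N_y = 1/2  [2·N = B+C = (15, 1)+(7, 0)]
   so N = (11, 1/2)

N = (11, 1/2)
B = (15, 1)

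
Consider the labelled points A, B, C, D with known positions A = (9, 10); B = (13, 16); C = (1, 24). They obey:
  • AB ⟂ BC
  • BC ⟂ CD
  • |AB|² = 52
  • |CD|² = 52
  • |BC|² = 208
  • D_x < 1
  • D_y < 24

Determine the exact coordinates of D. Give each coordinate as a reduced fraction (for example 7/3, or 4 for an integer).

D = (-3, 18)

1. D_x = -3  [[BC ⟂ CD ⇒ -12x+8y-180=0] ∩ [|D−(1, 24)|²=52]]
2. D_y = 18  [[BC ⟂ CD ⇒ -12x+8y-180=0] ∩ [|D−(1, 24)|²=52]]
   so D = (-3, 18)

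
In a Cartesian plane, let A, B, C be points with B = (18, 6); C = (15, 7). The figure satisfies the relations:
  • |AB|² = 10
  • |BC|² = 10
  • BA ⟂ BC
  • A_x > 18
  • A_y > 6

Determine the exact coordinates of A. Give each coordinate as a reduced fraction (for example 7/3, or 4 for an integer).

1. A_x = 19  [[BA ⟂ BC ⇒ -3x+1y+48=0] ∩ [|A−(18, 6)|²=10]]
2. A_y = 9  [[BA ⟂ BC ⇒ -3x+1y+48=0] ∩ [|A−(18, 6)|²=10]]
   so A = (19, 9)

A = (19, 9)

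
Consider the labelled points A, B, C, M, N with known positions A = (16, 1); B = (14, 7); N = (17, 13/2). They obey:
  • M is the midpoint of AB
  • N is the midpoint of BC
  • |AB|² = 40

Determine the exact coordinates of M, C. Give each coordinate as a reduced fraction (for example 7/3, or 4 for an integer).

1. M_x = 15  [2·M = A+B = (16, 1)+(14, 7)]
2. M_y = 4  [2·M = A+B = (16, 1)+(14, 7)]
   so M = (15, 4)
3. C_x = 20  [C = 2·N−B = 2·(17, 13/2)−(14, 7)]
4. C_y = 6  [C = 2·N−B = 2·(17, 13/2)−(14, 7)]
   so C = (20, 6)

M = (15, 4)
C = (20, 6)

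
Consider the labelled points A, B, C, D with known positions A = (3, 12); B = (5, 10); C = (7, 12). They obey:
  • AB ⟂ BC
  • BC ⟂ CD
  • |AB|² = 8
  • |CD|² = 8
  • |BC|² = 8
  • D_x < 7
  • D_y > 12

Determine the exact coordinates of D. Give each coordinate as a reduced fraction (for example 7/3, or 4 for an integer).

1. D_x = 5  [[BC ⟂ CD ⇒ 2x+2y-38=0] ∩ [|D−(7, 12)|²=8]]
2. D_y = 14  [[BC ⟂ CD ⇒ 2x+2y-38=0] ∩ [|D−(7, 12)|²=8]]
   so D = (5, 14)

D = (5, 14)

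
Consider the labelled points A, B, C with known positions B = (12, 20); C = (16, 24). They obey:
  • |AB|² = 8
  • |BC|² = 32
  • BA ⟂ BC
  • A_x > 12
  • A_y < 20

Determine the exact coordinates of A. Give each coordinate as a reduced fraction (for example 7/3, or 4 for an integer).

A = (14, 18)

1. A_x = 14  [[BA ⟂ BC ⇒ 4x+4y-128=0] ∩ [|A−(12, 20)|²=8]]
2. A_y = 18  [[BA ⟂ BC ⇒ 4x+4y-128=0] ∩ [|A−(12, 20)|²=8]]
   so A = (14, 18)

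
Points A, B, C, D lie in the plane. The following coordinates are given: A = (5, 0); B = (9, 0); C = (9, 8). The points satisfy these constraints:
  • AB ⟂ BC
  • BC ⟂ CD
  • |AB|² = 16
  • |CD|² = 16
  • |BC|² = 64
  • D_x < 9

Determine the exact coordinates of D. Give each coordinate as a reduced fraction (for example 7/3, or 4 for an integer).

D = (5, 8)

1. D_x = 5  [[BC ⟂ CD ⇒ 8y-64=0] ∩ [|D−(9, 8)|²=16]]
2. D_y = 8  [[BC ⟂ CD ⇒ 8y-64=0] ∩ [|D−(9, 8)|²=16]]
   so D = (5, 8)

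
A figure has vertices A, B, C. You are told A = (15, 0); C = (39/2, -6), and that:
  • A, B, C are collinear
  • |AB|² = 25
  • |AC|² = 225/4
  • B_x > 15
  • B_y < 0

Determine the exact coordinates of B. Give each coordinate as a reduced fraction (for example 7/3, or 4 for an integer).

1. B_x = 18  [[A, B, C are collinear ⇒ -6x-9/2y+90=0] ∩ [|B−(15, 0)|²=25]]
2. B_y = -4  [[A, B, C are collinear ⇒ -6x-9/2y+90=0] ∩ [|B−(15, 0)|²=25]]
   so B = (18, -4)

B = (18, -4)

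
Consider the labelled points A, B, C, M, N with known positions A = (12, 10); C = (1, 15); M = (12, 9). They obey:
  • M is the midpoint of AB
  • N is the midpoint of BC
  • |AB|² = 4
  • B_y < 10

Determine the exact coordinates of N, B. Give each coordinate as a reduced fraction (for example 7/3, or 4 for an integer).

1. B_x = 12  [B = 2·M−A = 2·(12, 9)−(12, 10)]
2. B_y = 8  [B = 2·M−A = 2·(12, 9)−(12, 10)]
   so B = (12, 8)
3. N_x = 13/2  [2·N = B+C = (12, 8)+(1, 15)]
4. N_y = 23/2  [2·N = B+C = (12, 8)+(1, 15)]
   so N = (13/2, 23/2)

N = (13/2, 23/2)
B = (12, 8)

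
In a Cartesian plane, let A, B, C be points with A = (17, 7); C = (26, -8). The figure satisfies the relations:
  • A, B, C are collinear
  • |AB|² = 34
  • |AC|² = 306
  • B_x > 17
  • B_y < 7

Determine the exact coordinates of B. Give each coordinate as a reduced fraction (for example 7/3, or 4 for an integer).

1. B_x = 20  [[A, B, C are collinear ⇒ -15x-9y+318=0] ∩ [|B−(17, 7)|²=34]]
2. B_y = 2  [[A, B, C are collinear ⇒ -15x-9y+318=0] ∩ [|B−(17, 7)|²=34]]
   so B = (20, 2)

B = (20, 2)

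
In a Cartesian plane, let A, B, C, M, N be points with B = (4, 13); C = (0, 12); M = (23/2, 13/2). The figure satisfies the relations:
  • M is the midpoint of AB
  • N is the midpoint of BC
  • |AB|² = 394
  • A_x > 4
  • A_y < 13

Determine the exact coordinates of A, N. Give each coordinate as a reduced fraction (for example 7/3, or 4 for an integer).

A = (19, 0)
N = (2, 25/2)

1. A_x = 19  [A = 2·M−B = 2·(23/2, 13/2)−(4, 13)]
2. A_y = 0  [A = 2·M−B = 2·(23/2, 13/2)−(4, 13)]
   so A = (19, 0)
3. N_x = 2  [2·N = B+C = (4, 13)+(0, 12)]
4. N_y = 25/2  [2·N = B+C = (4, 13)+(0, 12)]
   so N = (2, 25/2)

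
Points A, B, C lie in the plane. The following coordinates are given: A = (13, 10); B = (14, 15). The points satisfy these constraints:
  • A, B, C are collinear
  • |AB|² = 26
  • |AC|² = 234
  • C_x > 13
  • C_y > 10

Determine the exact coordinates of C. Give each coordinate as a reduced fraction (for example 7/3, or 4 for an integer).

C = (16, 25)

1. C_x = 16  [[A, B, C are collinear ⇒ -5x+1y+55=0] ∩ [|C−(13, 10)|²=234]]
2. C_y = 25  [[A, B, C are collinear ⇒ -5x+1y+55=0] ∩ [|C−(13, 10)|²=234]]
   so C = (16, 25)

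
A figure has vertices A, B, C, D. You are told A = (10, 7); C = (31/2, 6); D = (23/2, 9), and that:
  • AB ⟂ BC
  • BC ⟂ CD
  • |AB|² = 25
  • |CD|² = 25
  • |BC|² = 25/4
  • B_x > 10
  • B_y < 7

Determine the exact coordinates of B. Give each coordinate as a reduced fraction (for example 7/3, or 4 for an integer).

1. B_x = 14  [[BC ⟂ CD ⇒ 4x-3y-44=0] ∩ [|B−(10, 7)|²=25]]
2. B_y = 4  [[BC ⟂ CD ⇒ 4x-3y-44=0] ∩ [|B−(10, 7)|²=25]]
   so B = (14, 4)

B = (14, 4)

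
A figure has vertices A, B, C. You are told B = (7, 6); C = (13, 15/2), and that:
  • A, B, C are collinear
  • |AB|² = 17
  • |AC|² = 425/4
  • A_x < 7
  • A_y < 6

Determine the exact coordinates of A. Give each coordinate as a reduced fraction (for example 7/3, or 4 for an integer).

1. A_x = 3  [[A, B, C are collinear ⇒ -3/2x+6y-51/2=0] ∩ [|A−(7, 6)|²=17]]
2. A_y = 5  [[A, B, C are collinear ⇒ -3/2x+6y-51/2=0] ∩ [|A−(7, 6)|²=17]]
   so A = (3, 5)

A = (3, 5)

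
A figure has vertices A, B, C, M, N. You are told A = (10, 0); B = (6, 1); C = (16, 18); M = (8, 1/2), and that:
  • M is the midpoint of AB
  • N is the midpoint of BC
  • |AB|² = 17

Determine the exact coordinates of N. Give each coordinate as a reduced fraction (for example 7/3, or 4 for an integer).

N = (11, 19/2)

1. N_x = 11  [2·N = B+C = (6, 1)+(16, 18)]
2. N_y = 19/2  [2·N = B+C = (6, 1)+(16, 18)]
   so N = (11, 19/2)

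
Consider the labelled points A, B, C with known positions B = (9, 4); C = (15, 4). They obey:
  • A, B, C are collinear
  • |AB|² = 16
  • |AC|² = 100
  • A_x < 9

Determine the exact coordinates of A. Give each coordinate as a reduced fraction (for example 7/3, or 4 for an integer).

A = (5, 4)

1. A_x = 5  [[A, B, C are collinear ⇒ 6y-24=0] ∩ [|A−(9, 4)|²=16]]
2. A_y = 4  [[A, B, C are collinear ⇒ 6y-24=0] ∩ [|A−(9, 4)|²=16]]
   so A = (5, 4)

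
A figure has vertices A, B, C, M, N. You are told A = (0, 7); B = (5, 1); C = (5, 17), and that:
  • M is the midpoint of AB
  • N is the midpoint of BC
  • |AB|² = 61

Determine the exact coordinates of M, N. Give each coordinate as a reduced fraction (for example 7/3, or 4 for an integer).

1. M_x = 5/2  [2·M = A+B = (0, 7)+(5, 1)]
2. M_y = 4  [2·M = A+B = (0, 7)+(5, 1)]
   so M = (5/2, 4)
3. N_x = 5  [2·N = B+C = (5, 1)+(5, 17)]
4. N_y = 9  [2·N = B+C = (5, 1)+(5, 17)]
   so N = (5, 9)

M = (5/2, 4)
N = (5, 9)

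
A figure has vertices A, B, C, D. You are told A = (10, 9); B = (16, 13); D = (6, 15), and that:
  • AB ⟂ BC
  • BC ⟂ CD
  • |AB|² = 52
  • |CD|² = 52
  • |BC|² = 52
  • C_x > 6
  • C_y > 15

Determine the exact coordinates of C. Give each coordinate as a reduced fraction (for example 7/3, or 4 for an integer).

1. C_x = 12  [[AB ⟂ BC ⇒ 6x+4y-148=0] ∩ [|C−(6, 15)|²=52]]
2. C_y = 19  [[AB ⟂ BC ⇒ 6x+4y-148=0] ∩ [|C−(6, 15)|²=52]]
   so C = (12, 19)

C = (12, 19)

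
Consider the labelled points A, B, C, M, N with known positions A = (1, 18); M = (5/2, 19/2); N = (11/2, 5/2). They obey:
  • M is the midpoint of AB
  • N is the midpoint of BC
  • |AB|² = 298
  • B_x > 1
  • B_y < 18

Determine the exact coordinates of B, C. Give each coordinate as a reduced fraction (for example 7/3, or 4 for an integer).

1. B_x = 4  [B = 2·M−A = 2·(5/2, 19/2)−(1, 18)]
2. B_y = 1  [B = 2·M−A = 2·(5/2, 19/2)−(1, 18)]
   so B = (4, 1)
3. C_x = 7  [C = 2·N−B = 2·(11/2, 5/2)−(4, 1)]
4. C_y = 4  [C = 2·N−B = 2·(11/2, 5/2)−(4, 1)]
   so C = (7, 4)

B = (4, 1)
C = (7, 4)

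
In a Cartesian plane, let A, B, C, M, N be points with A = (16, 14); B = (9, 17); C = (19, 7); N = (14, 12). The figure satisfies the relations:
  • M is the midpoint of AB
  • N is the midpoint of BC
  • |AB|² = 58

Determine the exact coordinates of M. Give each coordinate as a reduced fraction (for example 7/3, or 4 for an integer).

M = (25/2, 31/2)

1. M_x = 25/2  [2·M = A+B = (16, 14)+(9, 17)]
2. M_y = 31/2  [2·M = A+B = (16, 14)+(9, 17)]
   so M = (25/2, 31/2)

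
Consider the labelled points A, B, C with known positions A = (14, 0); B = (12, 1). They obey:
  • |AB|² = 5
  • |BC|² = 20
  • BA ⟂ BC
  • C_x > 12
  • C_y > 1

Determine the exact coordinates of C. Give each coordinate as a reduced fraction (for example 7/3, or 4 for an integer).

1. C_x = 14  [[BA ⟂ BC ⇒ 2x-1y-23=0] ∩ [|C−(12, 1)|²=20]]
2. C_y = 5  [[BA ⟂ BC ⇒ 2x-1y-23=0] ∩ [|C−(12, 1)|²=20]]
   so C = (14, 5)

C = (14, 5)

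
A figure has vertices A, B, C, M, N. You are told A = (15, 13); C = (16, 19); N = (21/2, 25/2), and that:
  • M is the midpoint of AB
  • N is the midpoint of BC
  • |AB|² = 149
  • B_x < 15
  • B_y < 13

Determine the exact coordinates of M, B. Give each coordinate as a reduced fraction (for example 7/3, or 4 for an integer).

1. B_x = 5  [B = 2·N−C = 2·(21/2, 25/2)−(16, 19)]
2. B_y = 6  [B = 2·N−C = 2·(21/2, 25/2)−(16, 19)]
   so B = (5, 6)
3. M_x = 10  [2·M = A+B = (15, 13)+(5, 6)]
4. M_y = 19/2  [2·M = A+B = (15, 13)+(5, 6)]
   so M = (10, 19/2)

M = (10, 19/2)
B = (5, 6)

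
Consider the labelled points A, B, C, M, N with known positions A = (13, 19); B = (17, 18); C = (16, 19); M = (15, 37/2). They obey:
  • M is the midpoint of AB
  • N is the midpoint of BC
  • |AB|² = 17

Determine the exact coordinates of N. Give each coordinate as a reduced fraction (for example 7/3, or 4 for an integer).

1. N_x = 33/2  [2·N = B+C = (17, 18)+(16, 19)]
2. N_y = 37/2  [2·N = B+C = (17, 18)+(16, 19)]
   so N = (33/2, 37/2)

N = (33/2, 37/2)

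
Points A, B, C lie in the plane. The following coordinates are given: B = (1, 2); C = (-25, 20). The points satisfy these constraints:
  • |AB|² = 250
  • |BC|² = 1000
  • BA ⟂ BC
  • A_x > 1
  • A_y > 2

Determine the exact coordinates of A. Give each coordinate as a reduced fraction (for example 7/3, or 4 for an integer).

A = (10, 15)

1. A_x = 10  [[BA ⟂ BC ⇒ -26x+18y-10=0] ∩ [|A−(1, 2)|²=250]]
2. A_y = 15  [[BA ⟂ BC ⇒ -26x+18y-10=0] ∩ [|A−(1, 2)|²=250]]
   so A = (10, 15)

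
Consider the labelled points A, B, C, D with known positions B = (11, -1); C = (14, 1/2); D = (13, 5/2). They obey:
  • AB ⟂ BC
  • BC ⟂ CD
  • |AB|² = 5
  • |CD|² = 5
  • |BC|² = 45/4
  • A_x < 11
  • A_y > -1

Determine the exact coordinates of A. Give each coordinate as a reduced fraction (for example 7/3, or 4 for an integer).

1. A_x = 10  [[AB ⟂ BC ⇒ -3x-3/2y+63/2=0] ∩ [|A−(11, -1)|²=5]]
2. A_y = 1  [[AB ⟂ BC ⇒ -3x-3/2y+63/2=0] ∩ [|A−(11, -1)|²=5]]
   so A = (10, 1)

A = (10, 1)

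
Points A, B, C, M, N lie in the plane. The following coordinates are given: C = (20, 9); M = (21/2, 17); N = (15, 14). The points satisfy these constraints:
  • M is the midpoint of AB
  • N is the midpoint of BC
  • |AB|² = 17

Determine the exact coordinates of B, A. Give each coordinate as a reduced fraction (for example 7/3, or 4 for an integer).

B = (10, 19)
A = (11, 15)

1. B_x = 10  [B = 2·N−C = 2·(15, 14)−(20, 9)]
2. B_y = 19  [B = 2·N−C = 2·(15, 14)−(20, 9)]
   so B = (10, 19)
3. A_x = 11  [A = 2·M−B = 2·(21/2, 17)−(10, 19)]
4. A_y = 15  [A = 2·M−B = 2·(21/2, 17)−(10, 19)]
   so A = (11, 15)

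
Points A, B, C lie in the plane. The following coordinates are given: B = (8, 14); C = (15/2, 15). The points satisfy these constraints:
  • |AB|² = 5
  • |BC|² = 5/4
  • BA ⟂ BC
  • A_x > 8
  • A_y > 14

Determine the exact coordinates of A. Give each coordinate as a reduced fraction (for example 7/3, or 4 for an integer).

1. A_x = 10  [[BA ⟂ BC ⇒ -1/2x+1y-10=0] ∩ [|A−(8, 14)|²=5]]
2. A_y = 15  [[BA ⟂ BC ⇒ -1/2x+1y-10=0] ∩ [|A−(8, 14)|²=5]]
   so A = (10, 15)

A = (10, 15)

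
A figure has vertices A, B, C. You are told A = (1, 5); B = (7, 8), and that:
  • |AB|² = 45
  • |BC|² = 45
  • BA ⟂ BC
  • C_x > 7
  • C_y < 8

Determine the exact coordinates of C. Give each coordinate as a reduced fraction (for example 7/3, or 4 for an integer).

C = (10, 2)

1. C_x = 10  [[BA ⟂ BC ⇒ -6x-3y+66=0] ∩ [|C−(7, 8)|²=45]]
2. C_y = 2  [[BA ⟂ BC ⇒ -6x-3y+66=0] ∩ [|C−(7, 8)|²=45]]
   so C = (10, 2)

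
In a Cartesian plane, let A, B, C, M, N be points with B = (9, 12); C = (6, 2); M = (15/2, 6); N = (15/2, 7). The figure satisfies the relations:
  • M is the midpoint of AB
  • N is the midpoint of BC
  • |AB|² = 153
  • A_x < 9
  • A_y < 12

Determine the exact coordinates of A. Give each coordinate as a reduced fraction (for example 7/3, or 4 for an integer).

1. A_x = 6  [A = 2·M−B = 2·(15/2, 6)−(9, 12)]
2. A_y = 0  [A = 2·M−B = 2·(15/2, 6)−(9, 12)]
   so A = (6, 0)

A = (6, 0)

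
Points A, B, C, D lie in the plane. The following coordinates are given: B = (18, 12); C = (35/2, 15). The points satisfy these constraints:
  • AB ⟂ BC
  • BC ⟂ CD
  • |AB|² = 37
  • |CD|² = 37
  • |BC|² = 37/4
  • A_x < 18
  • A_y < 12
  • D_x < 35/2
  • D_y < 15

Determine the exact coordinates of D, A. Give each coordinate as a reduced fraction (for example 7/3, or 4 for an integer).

D = (23/2, 14)
A = (12, 11)

1. D_x = 23/2  [[BC ⟂ CD ⇒ -1/2x+3y-145/4=0] ∩ [|D−(35/2, 15)|²=37]]
2. D_y = 14  [[BC ⟂ CD ⇒ -1/2x+3y-145/4=0] ∩ [|D−(35/2, 15)|²=37]]
   so D = (23/2, 14)
3. A_x = 12  [[AB ⟂ BC ⇒ 1/2x-3y+27=0] ∩ [|A−(18, 12)|²=37]]
4. A_y = 11  [[AB ⟂ BC ⇒ 1/2x-3y+27=0] ∩ [|A−(18, 12)|²=37]]
   so A = (12, 11)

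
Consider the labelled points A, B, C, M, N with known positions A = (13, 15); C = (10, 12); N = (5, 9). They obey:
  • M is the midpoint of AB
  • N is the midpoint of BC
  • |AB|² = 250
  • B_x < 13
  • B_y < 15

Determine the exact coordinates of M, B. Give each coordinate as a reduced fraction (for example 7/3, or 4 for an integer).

1. B_x = 0  [B = 2·N−C = 2·(5, 9)−(10, 12)]
2. B_y = 6  [B = 2·N−C = 2·(5, 9)−(10, 12)]
   so B = (0, 6)
3. M_x = 13/2  [2·M = A+B = (13, 15)+(0, 6)]
4. M_y = 21/2  [2·M = A+B = (13, 15)+(0, 6)]
   so M = (13/2, 21/2)

M = (13/2, 21/2)
B = (0, 6)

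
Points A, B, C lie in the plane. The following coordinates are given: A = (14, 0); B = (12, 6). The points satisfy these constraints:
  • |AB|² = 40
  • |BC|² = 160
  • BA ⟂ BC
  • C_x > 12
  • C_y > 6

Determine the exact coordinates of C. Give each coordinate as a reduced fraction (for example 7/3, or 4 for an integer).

C = (24, 10)

1. C_x = 24  [[BA ⟂ BC ⇒ 2x-6y+12=0] ∩ [|C−(12, 6)|²=160]]
2. C_y = 10  [[BA ⟂ BC ⇒ 2x-6y+12=0] ∩ [|C−(12, 6)|²=160]]
   so C = (24, 10)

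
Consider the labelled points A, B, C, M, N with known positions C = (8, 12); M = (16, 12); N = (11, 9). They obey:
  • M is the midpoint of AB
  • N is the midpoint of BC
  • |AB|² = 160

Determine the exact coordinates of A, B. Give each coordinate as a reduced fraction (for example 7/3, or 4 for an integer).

1. B_x = 14  [B = 2·N−C = 2·(11, 9)−(8, 12)]
2. B_y = 6  [B = 2·N−C = 2·(11, 9)−(8, 12)]
   so B = (14, 6)
3. A_x = 18  [A = 2·M−B = 2·(16, 12)−(14, 6)]
4. A_y = 18  [A = 2·M−B = 2·(16, 12)−(14, 6)]
   so A = (18, 18)

A = (18, 18)
B = (14, 6)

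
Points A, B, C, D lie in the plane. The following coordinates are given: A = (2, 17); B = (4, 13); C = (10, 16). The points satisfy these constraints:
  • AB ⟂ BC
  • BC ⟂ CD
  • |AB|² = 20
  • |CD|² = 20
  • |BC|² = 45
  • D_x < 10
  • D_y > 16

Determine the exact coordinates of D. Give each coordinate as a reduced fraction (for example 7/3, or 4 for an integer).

D = (8, 20)

1. D_x = 8  [[BC ⟂ CD ⇒ 6x+3y-108=0] ∩ [|D−(10, 16)|²=20]]
2. D_y = 20  [[BC ⟂ CD ⇒ 6x+3y-108=0] ∩ [|D−(10, 16)|²=20]]
   so D = (8, 20)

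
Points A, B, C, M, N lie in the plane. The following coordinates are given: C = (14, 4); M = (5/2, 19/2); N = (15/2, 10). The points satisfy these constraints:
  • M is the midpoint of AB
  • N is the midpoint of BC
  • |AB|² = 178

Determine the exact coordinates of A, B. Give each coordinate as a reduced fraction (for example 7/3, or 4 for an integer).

A = (4, 3)
B = (1, 16)

1. B_x = 1  [B = 2·N−C = 2·(15/2, 10)−(14, 4)]
2. B_y = 16  [B = 2·N−C = 2·(15/2, 10)−(14, 4)]
   so B = (1, 16)
3. A_x = 4  [A = 2·M−B = 2·(5/2, 19/2)−(1, 16)]
4. A_y = 3  [A = 2·M−B = 2·(5/2, 19/2)−(1, 16)]
   so A = (4, 3)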